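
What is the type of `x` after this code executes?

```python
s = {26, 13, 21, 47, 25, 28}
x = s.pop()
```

Popping from a set of ints returns int

int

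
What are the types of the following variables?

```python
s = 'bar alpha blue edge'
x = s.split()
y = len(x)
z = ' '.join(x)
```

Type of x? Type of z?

str.split() returns list; str.join() returns str

list, str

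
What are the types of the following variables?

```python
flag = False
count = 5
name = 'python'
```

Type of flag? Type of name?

flag is bool; name is str

bool, str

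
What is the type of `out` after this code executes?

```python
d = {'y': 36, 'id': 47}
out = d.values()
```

.values() returns a dict_values view object

dict_values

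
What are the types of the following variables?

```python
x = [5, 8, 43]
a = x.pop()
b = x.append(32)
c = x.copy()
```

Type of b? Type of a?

list.append() returns None; list.pop() returns the element (int)

NoneType, int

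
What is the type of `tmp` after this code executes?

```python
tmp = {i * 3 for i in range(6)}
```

A set comprehension {expr for x in iterable} produces a set

set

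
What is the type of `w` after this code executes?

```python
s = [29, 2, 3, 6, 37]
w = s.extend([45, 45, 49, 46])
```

list.extend() returns None

NoneType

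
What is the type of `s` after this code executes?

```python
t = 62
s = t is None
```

'is' comparison returns bool

bool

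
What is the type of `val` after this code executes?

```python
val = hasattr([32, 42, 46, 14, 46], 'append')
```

hasattr() returns bool

bool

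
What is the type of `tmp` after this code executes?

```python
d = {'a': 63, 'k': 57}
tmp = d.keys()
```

.keys() returns a dict_keys view object

dict_keys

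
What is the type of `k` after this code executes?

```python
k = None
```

None has type NoneType

NoneType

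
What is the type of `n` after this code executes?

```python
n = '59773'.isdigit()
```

str.isdigit() returns bool

bool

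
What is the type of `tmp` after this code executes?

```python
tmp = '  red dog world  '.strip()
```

str.strip() returns str

str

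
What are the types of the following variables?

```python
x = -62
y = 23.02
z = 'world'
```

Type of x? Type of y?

x is int; y is float

int, float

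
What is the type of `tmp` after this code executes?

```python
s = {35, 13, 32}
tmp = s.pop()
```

Popping from a set of ints returns int

int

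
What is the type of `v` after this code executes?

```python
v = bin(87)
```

bin() returns str representation

str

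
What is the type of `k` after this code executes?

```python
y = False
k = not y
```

'not' always returns bool

bool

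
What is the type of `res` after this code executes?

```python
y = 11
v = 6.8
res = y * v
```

int * float returns float (11 * 6.8 = 74.8)

float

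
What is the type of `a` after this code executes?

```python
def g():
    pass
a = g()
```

A function with no return statement returns None

NoneType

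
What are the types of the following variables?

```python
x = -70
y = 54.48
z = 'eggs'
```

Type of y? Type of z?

y is float; z is str

float, str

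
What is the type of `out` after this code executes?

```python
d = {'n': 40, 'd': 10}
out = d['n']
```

Accessing dict[str, int] with key 'n' returns int value 40

int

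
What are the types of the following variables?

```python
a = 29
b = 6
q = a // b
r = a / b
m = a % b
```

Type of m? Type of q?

int % int returns int; int // int returns int

int, int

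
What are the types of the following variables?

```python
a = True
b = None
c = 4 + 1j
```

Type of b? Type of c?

b is NoneType; c is complex

NoneType, complex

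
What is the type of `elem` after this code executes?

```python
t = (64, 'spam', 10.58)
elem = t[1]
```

Index 1 of tuple is 'spam' which is str

str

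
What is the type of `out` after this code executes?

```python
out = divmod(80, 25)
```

divmod() returns a tuple (quotient, remainder)

tuple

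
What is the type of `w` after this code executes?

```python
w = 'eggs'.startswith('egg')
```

str.startswith() returns bool

bool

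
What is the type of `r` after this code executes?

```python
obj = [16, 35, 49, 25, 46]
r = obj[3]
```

Indexing a list of ints returns int (obj[3] = 25)

int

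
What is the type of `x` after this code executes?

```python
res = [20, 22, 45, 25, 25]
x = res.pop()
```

list.pop() returns the popped element (int here)

int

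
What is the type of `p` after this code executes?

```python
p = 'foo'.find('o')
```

str.find() returns int (index, or -1)

int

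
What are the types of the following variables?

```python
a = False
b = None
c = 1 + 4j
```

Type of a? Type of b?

a is bool; b is NoneType

bool, NoneType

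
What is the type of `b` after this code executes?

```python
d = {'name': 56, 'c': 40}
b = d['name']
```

Accessing dict[str, int] with key 'name' returns int value 56

int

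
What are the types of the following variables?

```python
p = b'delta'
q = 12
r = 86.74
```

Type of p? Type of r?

p is bytes; r is float

bytes, float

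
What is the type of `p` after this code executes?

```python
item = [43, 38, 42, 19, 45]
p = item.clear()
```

list.clear() returns None

NoneType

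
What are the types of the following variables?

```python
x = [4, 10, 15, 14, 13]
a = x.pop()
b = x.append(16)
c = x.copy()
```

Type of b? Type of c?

list.append() returns None; list.copy() returns list

NoneType, list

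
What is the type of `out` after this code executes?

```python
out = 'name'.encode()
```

str.encode() returns bytes

bytes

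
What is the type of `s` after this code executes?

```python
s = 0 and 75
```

'and' returns the first falsy value (0, which is int)

int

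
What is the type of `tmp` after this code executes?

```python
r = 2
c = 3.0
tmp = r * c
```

int * float returns float (2 * 3.0 = 6.0)

float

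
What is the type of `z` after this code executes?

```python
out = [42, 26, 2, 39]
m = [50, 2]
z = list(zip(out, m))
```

list(zip(...)) returns a list of tuples

list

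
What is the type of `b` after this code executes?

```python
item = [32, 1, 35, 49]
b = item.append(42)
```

list.append() returns None (mutates in place)

NoneType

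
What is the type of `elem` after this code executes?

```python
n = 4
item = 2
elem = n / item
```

int / int always returns float in Python 3 (4 / 2 = 2)

float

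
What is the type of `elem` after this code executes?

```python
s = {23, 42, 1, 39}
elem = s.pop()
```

Popping from a set of ints returns int

int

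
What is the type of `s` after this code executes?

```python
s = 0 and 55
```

'and' returns the first falsy value (0, which is int)

int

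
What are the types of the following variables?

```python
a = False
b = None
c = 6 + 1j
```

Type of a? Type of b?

a is bool; b is NoneType

bool, NoneType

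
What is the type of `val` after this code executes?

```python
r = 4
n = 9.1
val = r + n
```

int + float returns float (4 + 9.1 = 13.1)

float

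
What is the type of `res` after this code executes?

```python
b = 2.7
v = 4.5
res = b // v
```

float // float returns float (floor division preserves float type)

float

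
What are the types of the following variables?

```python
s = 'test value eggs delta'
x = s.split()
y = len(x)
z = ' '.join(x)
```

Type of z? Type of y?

str.join() returns str; len() returns int

str, int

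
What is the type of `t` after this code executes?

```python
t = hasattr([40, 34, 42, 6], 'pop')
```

hasattr() returns bool

bool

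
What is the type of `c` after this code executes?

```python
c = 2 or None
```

'or' returns first truthy value (2, int)

int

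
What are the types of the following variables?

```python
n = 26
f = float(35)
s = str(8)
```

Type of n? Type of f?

n is int; f is float

int, float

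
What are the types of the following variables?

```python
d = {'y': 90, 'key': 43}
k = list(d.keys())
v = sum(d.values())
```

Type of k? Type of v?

list(...) returns list; sum of int values returns int

list, int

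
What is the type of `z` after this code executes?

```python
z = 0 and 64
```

'and' returns the first falsy value (0, which is int)

int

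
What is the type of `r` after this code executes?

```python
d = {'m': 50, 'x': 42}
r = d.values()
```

.values() returns a dict_values view object

dict_values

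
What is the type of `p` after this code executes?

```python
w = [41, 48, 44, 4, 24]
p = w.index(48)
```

list.index() returns int

int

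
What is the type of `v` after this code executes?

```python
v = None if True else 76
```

Ternary: condition is True, if branch (None) taken → NoneType

NoneType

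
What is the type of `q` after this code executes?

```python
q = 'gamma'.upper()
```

str.upper() returns str

str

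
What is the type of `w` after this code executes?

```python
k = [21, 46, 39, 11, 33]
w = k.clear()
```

list.clear() returns None

NoneType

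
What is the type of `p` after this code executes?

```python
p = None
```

None has type NoneType

NoneType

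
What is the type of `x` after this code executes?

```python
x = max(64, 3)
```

max() of ints returns int

int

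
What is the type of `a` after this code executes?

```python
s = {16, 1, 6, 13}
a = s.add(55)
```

set.add() returns None (mutates in place)

NoneType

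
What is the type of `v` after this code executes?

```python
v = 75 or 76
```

'or' returns the first truthy value (75, which is int)

int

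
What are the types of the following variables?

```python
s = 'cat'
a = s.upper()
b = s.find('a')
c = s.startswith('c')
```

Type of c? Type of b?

str.startswith() returns bool; str.find() returns int

bool, int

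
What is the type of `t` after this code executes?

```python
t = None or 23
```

'or' with None returns the other value (23, int)

int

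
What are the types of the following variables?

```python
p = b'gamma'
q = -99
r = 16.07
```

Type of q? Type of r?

q is int; r is float

int, float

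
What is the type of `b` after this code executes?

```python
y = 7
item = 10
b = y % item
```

int % int returns int (7 % 10 = 7)

int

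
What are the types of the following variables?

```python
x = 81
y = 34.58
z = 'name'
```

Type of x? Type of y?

x is int; y is float

int, float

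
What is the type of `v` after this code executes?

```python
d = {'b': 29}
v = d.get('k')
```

dict.get() returns None when key 'k' is not found and no default given

NoneType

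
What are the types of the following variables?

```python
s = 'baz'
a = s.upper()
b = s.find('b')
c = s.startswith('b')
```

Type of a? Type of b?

str.upper() returns str; str.find() returns int

str, int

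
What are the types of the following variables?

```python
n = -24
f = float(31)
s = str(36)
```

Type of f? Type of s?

f is float; s is str

float, str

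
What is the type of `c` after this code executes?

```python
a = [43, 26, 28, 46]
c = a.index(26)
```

list.index() returns int

int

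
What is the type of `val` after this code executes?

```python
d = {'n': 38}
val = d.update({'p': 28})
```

dict.update() returns None

NoneType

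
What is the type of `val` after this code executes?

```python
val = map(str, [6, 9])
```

map() returns a map iterator object

map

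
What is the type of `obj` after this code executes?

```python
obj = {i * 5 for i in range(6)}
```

A set comprehension {expr for x in iterable} produces a set

set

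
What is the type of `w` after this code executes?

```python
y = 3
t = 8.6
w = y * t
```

int * float returns float (3 * 8.6 = 25.8)

float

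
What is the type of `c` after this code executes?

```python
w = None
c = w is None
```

'is' comparison returns bool

bool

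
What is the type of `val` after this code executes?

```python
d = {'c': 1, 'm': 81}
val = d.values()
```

.values() returns a dict_values view object

dict_values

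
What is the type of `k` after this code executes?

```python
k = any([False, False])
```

any() returns bool

bool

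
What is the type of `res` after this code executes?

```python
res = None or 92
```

'or' with None returns the other value (92, int)

int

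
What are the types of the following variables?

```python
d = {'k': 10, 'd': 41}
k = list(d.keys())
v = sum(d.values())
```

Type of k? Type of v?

list(...) returns list; sum of int values returns int

list, int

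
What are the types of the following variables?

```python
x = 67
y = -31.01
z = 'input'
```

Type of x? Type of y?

x is int; y is float

int, float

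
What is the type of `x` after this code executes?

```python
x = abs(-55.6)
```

abs() of float returns float

float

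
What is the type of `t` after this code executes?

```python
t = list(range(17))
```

list(range(...)) returns list

list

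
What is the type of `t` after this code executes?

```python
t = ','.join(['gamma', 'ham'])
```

str.join() returns str

str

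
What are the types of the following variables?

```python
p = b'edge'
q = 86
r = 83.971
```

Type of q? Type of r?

q is int; r is float

int, float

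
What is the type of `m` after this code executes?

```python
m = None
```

None has type NoneType

NoneType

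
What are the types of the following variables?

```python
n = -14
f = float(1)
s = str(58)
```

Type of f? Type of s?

f is float; s is str

float, str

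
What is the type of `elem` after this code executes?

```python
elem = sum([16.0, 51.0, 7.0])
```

sum() of floats returns float

float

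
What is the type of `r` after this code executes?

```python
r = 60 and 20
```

'and' returns the last value when all truthy (20, which is int)

int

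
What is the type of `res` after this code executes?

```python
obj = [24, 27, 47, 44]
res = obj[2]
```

Indexing a list of ints returns int (obj[2] = 47)

int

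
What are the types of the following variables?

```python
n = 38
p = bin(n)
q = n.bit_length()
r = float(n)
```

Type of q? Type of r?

int.bit_length() returns int; float() returns float

int, float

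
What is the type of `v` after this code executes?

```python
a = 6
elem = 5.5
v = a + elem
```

int + float returns float (6 + 5.5 = 11.5)

float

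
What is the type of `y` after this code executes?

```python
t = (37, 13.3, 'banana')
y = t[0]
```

Index 0 of tuple is 37 which is int

int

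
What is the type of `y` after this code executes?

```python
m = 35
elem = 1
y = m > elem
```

Comparison operators return bool

bool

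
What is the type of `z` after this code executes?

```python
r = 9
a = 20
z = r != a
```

Comparison operators return bool

bool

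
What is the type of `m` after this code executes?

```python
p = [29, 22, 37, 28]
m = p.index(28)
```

list.index() returns int

int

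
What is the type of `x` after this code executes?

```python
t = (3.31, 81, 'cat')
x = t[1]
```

Index 1 of tuple is 81 which is int

int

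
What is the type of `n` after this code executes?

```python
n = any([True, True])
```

any() returns bool

bool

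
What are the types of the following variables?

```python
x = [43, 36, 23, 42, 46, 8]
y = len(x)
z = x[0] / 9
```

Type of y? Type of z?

len() returns int; int / int returns float

int, float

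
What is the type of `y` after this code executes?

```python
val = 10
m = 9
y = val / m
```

int / int always returns float in Python 3 (10 / 9 = 1.11111)

float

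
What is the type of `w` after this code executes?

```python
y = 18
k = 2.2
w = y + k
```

int + float returns float (18 + 2.2 = 20.2)

float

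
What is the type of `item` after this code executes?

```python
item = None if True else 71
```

Ternary: condition is True, if branch (None) taken → NoneType

NoneType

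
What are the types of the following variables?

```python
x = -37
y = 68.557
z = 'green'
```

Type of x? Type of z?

x is int; z is str

int, str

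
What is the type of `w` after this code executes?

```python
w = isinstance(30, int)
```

isinstance() returns bool

bool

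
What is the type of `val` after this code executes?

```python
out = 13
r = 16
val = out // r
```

int // int returns int (13 // 16 = 0)

int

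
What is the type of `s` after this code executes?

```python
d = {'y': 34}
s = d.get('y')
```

dict.get() returns the value (int) when key is found

int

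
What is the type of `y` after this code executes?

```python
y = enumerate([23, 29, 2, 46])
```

enumerate() returns an enumerate iterator object

enumerate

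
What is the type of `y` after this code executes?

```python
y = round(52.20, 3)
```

round() with ndigits arg returns float

float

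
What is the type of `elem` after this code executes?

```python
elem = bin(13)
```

bin() returns str representation

str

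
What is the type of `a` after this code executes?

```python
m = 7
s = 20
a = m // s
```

int // int returns int (7 // 20 = 0)

int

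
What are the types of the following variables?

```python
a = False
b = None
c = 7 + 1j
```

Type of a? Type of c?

a is bool; c is complex

bool, complex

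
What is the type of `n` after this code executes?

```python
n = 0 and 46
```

'and' returns the first falsy value (0, which is int)

int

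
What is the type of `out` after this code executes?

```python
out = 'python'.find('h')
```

str.find() returns int (index, or -1)

int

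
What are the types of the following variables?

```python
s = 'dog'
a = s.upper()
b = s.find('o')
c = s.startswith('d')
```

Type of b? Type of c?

str.find() returns int; str.startswith() returns bool

int, bool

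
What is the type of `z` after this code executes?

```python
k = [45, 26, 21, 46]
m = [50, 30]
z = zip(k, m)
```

zip() returns a zip iterator object

zip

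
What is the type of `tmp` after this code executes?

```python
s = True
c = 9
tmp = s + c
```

bool + int returns int (True is 1, so 1 + 9 = 10)

int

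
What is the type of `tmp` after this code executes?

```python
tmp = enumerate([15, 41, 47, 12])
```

enumerate() returns an enumerate iterator object

enumerate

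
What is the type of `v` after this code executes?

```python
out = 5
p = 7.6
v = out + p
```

int + float returns float (5 + 7.6 = 12.6)

float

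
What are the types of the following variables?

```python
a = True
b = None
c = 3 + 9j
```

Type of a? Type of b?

a is bool; b is NoneType

bool, NoneType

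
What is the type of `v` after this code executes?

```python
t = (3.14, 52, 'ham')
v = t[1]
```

Index 1 of tuple is 52 which is int

int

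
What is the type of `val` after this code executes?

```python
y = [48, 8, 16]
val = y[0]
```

Indexing a list of ints returns int (y[0] = 48)

int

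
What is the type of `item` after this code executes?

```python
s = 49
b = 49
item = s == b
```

Equality comparison returns bool

bool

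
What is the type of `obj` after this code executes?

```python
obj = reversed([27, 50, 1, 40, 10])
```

reversed() on a list returns a list_reverseiterator

list_reverseiterator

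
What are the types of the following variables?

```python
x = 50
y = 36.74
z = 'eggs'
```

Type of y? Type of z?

y is float; z is str

float, str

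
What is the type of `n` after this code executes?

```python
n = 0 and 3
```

'and' returns the first falsy value (0, which is int)

int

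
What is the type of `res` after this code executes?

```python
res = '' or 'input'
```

'or' returns first truthy value ('input', which is str)

str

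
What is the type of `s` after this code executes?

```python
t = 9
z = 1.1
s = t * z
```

int * float returns float (9 * 1.1 = 9.9)

float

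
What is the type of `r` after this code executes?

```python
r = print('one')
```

print() returns None

NoneType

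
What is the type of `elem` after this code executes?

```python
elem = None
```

None has type NoneType

NoneType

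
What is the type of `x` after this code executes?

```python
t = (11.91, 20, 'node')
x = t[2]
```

Index 2 of tuple is 'node' which is str

str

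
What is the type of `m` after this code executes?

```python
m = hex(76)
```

hex() returns str representation

str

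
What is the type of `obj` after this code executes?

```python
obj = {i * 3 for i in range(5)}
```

A set comprehension {expr for x in iterable} produces a set

set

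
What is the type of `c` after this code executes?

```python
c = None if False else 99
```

Ternary: condition is False, else branch (99) taken → int

int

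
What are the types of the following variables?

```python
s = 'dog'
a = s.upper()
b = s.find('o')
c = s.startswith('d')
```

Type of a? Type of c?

str.upper() returns str; str.startswith() returns bool

str, bool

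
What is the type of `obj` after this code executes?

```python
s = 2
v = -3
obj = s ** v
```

int ** negative int returns float

float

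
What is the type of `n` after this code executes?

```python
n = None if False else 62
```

Ternary: condition is False, else branch (62) taken → int

int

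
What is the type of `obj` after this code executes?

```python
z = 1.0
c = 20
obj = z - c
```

float - int returns float (1.0 - 20 = -19.0)

float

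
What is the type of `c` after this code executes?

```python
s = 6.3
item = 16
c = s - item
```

float - int returns float (6.3 - 16 = -9.7)

float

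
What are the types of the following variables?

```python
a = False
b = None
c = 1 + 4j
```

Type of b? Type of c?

b is NoneType; c is complex

NoneType, complex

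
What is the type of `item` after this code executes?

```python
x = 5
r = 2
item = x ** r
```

int ** positive int returns int (5 ** 2 = 25)

int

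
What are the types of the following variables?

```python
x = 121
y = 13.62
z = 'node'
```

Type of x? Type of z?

x is int; z is str

int, str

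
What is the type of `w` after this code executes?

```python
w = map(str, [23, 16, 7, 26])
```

map() returns a map iterator object

map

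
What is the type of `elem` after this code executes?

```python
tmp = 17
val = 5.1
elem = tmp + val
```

int + float returns float (17 + 5.1 = 22.1)

float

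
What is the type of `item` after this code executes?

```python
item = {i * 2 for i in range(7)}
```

A set comprehension {expr for x in iterable} produces a set

set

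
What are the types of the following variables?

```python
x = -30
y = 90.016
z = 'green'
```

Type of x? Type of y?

x is int; y is float

int, float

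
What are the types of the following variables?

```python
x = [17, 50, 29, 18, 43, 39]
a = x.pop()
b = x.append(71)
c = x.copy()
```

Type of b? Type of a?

list.append() returns None; list.pop() returns the element (int)

NoneType, int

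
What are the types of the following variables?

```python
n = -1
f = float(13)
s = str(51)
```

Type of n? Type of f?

n is int; f is float

int, float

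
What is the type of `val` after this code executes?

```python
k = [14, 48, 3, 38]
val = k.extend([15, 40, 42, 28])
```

list.extend() returns None

NoneType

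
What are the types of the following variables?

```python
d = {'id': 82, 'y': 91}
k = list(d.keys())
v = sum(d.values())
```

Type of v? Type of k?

sum of int values returns int; list(...) returns list

int, list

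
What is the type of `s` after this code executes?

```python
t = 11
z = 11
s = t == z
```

Equality comparison returns bool

bool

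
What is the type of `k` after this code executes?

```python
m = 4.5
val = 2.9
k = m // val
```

float // float returns float (floor division preserves float type)

float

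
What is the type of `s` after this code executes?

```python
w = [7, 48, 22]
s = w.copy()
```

list.copy() returns list

list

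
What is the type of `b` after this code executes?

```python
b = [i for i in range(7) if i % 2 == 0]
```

A list comprehension [...] produces a list

list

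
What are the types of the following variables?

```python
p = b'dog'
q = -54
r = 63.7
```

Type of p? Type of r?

p is bytes; r is float

bytes, float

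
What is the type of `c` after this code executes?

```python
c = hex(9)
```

hex() returns str representation

str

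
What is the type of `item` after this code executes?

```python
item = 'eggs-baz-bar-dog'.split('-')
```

str.split() returns list

list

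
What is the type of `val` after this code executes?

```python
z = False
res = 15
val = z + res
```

bool + int returns int (False is 0, so 0 + 15 = 15)

int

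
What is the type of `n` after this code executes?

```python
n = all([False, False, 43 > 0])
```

all() returns bool

bool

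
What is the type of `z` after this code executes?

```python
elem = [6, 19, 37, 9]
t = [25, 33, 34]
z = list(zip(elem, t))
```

list(zip(...)) returns a list of tuples

list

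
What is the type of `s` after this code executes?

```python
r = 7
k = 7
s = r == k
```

Equality comparison returns bool

bool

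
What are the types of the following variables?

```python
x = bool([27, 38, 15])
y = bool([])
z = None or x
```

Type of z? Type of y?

None or <bool> returns the bool; bool() returns bool

bool, bool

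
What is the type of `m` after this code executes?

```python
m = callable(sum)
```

callable() returns bool

bool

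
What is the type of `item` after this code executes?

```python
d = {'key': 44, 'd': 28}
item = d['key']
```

Accessing dict[str, int] with key 'key' returns int value 44

int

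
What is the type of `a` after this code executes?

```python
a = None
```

None has type NoneType

NoneType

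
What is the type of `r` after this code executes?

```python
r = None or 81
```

'or' with None returns the other value (81, int)

int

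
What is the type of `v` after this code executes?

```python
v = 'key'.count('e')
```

str.count() returns int

int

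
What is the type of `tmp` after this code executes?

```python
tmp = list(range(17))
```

list(range(...)) returns list

list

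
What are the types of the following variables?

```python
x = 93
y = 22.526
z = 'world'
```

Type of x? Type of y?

x is int; y is float

int, float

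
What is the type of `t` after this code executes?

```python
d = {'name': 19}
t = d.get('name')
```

dict.get() returns the value (int) when key is found

int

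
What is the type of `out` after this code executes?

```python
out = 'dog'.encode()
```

str.encode() returns bytes

bytes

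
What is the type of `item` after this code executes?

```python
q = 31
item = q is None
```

'is' comparison returns bool

bool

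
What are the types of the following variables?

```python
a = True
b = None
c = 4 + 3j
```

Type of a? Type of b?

a is bool; b is NoneType

bool, NoneType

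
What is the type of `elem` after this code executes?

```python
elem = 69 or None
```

'or' returns first truthy value (69, int)

int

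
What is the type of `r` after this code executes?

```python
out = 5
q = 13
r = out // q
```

int // int returns int (5 // 13 = 0)

int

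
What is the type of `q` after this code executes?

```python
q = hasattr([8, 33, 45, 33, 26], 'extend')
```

hasattr() returns bool

bool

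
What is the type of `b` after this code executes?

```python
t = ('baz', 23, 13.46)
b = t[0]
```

Index 0 of tuple is 'baz' which is str

str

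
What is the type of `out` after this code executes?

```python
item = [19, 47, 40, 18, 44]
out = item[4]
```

Indexing a list of ints returns int (item[4] = 44)

int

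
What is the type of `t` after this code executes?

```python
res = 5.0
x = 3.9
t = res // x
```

float // float returns float (floor division preserves float type)

float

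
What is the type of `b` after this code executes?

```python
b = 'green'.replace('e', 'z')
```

str.replace() returns str

str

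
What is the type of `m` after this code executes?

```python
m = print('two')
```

print() returns None

NoneType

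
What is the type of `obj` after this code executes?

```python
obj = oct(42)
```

oct() returns str representation

str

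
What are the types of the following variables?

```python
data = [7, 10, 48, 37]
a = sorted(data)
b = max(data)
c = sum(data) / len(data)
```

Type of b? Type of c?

max of ints returns int; int / int returns float

int, float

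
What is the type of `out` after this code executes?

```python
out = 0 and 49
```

'and' returns the first falsy value (0, which is int)

int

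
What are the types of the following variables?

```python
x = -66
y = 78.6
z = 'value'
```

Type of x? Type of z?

x is int; z is str

int, str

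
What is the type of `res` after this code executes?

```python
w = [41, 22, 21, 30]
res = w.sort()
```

list.sort() returns None (sorts in place)

NoneType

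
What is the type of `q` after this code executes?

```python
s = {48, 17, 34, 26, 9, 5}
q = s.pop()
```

Popping from a set of ints returns int

int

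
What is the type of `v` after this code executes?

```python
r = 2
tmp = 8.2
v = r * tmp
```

int * float returns float (2 * 8.2 = 16.4)

float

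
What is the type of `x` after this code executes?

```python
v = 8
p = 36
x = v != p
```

Comparison operators return bool

bool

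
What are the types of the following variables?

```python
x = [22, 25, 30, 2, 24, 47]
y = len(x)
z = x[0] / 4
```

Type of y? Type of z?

len() returns int; int / int returns float

int, float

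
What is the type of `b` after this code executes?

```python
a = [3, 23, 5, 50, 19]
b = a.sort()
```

list.sort() returns None (sorts in place)

NoneType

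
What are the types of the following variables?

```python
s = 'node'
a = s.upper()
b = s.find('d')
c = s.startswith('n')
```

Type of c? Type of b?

str.startswith() returns bool; str.find() returns int

bool, int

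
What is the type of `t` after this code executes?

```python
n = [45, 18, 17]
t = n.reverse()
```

list.reverse() returns None

NoneType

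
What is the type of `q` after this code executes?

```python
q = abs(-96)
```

abs() of int returns int

int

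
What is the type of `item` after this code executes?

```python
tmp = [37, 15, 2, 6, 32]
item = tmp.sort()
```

list.sort() returns None (sorts in place)

NoneType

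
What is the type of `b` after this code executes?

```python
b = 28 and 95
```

'and' returns the last value when all truthy (95, which is int)

int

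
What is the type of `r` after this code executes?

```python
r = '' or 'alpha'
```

'or' returns first truthy value ('alpha', which is str)

str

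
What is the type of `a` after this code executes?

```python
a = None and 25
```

'and' returns first falsy value (None)

NoneType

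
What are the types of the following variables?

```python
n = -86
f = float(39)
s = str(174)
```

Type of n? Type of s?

n is int; s is str

int, str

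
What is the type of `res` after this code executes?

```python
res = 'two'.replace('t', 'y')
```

str.replace() returns str

str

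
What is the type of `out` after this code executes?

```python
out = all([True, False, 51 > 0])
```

all() returns bool

bool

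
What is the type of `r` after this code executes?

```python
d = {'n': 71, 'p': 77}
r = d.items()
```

dict.items() returns a dict_items view

dict_items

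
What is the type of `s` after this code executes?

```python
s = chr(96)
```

chr() returns str (single character)

str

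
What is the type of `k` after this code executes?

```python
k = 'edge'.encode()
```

str.encode() returns bytes

bytes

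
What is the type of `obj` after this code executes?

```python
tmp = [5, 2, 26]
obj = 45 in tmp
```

'in' operator returns bool

bool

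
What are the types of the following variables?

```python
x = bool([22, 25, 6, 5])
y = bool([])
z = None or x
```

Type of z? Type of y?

None or <bool> returns the bool; bool() returns bool

bool, bool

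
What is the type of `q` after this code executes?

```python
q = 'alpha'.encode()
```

str.encode() returns bytes

bytes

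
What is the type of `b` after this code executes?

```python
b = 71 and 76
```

'and' returns the last value when all truthy (76, which is int)

int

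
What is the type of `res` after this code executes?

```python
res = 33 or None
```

'or' returns first truthy value (33, int)

int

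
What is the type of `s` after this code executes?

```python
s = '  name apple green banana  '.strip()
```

str.strip() returns str

str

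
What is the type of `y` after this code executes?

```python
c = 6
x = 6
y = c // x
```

int // int returns int (6 // 6 = 1)

int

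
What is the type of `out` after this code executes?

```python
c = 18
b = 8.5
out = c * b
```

int * float returns float (18 * 8.5 = 153.0)

float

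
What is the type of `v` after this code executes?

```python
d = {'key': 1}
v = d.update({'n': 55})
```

dict.update() returns None

NoneType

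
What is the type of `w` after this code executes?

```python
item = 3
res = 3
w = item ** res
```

int ** positive int returns int (3 ** 3 = 27)

int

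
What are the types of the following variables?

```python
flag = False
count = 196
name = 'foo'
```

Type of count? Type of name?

count is int; name is str

int, str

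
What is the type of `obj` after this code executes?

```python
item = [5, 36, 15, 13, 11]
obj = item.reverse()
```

list.reverse() returns None

NoneType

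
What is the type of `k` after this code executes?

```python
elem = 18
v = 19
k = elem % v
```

int % int returns int (18 % 19 = 18)

int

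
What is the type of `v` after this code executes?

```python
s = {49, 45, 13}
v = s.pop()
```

Popping from a set of ints returns int

int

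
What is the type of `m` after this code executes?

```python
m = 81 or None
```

'or' returns first truthy value (81, int)

int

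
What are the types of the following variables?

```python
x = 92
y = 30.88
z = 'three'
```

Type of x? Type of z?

x is int; z is str

int, str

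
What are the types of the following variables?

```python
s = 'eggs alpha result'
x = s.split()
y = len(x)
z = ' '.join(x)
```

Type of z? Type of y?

str.join() returns str; len() returns int

str, int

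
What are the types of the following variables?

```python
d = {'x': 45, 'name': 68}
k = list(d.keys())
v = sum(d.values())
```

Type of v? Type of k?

sum of int values returns int; list(...) returns list

int, list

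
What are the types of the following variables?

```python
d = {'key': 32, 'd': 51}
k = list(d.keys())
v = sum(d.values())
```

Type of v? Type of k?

sum of int values returns int; list(...) returns list

int, list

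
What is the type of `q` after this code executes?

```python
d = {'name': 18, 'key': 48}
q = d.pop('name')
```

dict.pop() returns the value (int)

int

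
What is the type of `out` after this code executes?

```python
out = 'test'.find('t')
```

str.find() returns int (index, or -1)

int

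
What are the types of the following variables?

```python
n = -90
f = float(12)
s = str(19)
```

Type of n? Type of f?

n is int; f is float

int, float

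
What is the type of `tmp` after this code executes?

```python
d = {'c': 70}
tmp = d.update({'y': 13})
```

dict.update() returns None

NoneType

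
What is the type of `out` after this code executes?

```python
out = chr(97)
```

chr() returns str (single character)

str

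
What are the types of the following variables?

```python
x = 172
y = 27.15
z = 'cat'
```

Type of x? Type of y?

x is int; y is float

int, float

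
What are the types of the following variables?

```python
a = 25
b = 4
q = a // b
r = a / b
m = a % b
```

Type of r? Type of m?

int / int returns float; int % int returns int

float, int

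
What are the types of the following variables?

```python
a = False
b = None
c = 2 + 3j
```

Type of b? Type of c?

b is NoneType; c is complex

NoneType, complex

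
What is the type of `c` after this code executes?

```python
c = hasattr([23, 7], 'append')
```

hasattr() returns bool

bool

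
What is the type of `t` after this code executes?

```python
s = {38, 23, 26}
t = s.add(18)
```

set.add() returns None (mutates in place)

NoneType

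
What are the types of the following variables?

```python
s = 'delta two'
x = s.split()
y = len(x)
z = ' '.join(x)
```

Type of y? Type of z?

len() returns int; str.join() returns str

int, str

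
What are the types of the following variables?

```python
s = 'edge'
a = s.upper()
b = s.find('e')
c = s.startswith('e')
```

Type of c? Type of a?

str.startswith() returns bool; str.upper() returns str

bool, str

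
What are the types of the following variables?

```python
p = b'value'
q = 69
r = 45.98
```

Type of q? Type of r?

q is int; r is float

int, float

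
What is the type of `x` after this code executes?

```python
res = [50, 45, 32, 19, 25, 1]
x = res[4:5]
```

Slicing a list always returns a list

list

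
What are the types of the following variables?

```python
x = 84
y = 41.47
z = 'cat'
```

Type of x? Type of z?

x is int; z is str

int, str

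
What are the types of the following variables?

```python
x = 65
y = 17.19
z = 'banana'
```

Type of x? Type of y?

x is int; y is float

int, float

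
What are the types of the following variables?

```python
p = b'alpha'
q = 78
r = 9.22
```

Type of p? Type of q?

p is bytes; q is int

bytes, int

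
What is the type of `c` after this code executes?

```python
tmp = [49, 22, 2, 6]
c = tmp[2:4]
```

Slicing a list always returns a list

list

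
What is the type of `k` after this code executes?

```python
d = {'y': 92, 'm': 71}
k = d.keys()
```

.keys() returns a dict_keys view object

dict_keys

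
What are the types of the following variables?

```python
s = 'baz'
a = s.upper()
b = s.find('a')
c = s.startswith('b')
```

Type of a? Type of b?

str.upper() returns str; str.find() returns int

str, int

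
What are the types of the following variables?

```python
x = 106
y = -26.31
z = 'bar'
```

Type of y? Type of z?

y is float; z is str

float, str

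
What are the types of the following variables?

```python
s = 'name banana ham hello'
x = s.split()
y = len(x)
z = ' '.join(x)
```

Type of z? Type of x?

str.join() returns str; str.split() returns list

str, list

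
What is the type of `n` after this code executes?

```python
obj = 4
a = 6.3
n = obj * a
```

int * float returns float (4 * 6.3 = 25.2)

float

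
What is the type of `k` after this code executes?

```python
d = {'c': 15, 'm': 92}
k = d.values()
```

.values() returns a dict_values view object

dict_values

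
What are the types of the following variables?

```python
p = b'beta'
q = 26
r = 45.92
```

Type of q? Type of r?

q is int; r is float

int, float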